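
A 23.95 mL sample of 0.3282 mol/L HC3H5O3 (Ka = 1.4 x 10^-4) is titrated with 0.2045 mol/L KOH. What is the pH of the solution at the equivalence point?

8.48

n(HC3H5O3) = 0.3282 x 0.02395 = 0.007860 mol; V(KOH) at equivalence = 0.007860/0.2045 = 0.03844 L.
At equivalence all the acid is converted to C3H5O3-; total volume = 0.02395 + 0.03844 = 0.06239 L, so [C3H5O3-] = 0.007860/0.06239 = 0.1260 M.
Kb = Kw/Ka = 1.0e-14 / 1.4 x 10^-4 = 7.14e-11.
[OH^-] = sqrt(Kb x [C3H5O3-]) = sqrt(7.14e-11 x 0.1260) = 3.00e-6 M.
pOH = 5.52, so pH = 14.00 - 5.52 = 8.48.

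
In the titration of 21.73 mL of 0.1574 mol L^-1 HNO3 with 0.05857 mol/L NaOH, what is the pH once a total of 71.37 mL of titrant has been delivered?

n(acid) = 0.1574 x 0.02173 = 0.003420 mol; n(NaOH) added = 0.05857 x 0.07137 = 0.004180 mol.
Base is in excess by 0.004180 - 0.003420 = 0.0007598 mol in a total volume of 0.09310 L.
[OH^-] = 0.0007598/0.09310 = 0.008162 M, so pOH = 2.09 and pH = 14.00 - 2.09 = 11.91.

11.91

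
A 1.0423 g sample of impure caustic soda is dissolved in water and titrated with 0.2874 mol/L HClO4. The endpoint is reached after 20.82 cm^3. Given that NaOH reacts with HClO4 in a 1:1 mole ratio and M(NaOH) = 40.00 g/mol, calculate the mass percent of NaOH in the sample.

n(HClO4) = 0.2874 x 0.02082 = 0.005984 mol.
n(NaOH) = 0.005984 / 1 = 0.005984 mol.
mass of NaOH = 0.005984 x 40.00 = 0.2393 g.
% purity = 0.2393 / 1.0423 x 100 = 23.0%.

23.0%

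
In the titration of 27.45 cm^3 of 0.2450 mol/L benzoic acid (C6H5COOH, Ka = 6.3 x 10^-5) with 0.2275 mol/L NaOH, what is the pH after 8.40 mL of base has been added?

Initial n(C6H5COOH) = 0.2450 x 0.02745 = 0.006725 mol.
n(NaOH) added = 0.2275 x 0.008400 = 0.001911 mol, converting that many moles of C6H5COOH to C6H5COO-.
Remaining n(C6H5COOH) = 0.004814 mol; n(C6H5COO-) = 0.001911 mol.
By Henderson-Hasselbalch, pH = pKa + log([A^-]/[HA]) = 4.20 + log(0.001911/0.004814) = 4.20 + (-0.40) = 3.80.

3.80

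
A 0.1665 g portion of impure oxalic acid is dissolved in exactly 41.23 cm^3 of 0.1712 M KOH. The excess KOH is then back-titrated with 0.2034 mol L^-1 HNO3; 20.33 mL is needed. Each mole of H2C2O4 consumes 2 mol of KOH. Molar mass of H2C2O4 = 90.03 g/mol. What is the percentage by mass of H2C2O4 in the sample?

79.0%

Total n(KOH) added = 0.1712 x 0.04123 = 0.007059 mol.
n(HNO3) used = 0.2034 x 0.02033 = 0.004135 mol, which equals the excess n(KOH).
So n(KOH) consumed by the sample = 0.007059 - 0.004135 = 0.002923 mol.
n(H2C2O4) = 0.002923 / 2 = 0.001462 mol.
mass H2C2O4 = 0.001462 x 90.03 = 0.1316 g, so %H2C2O4 = 0.1316/0.1665 x 100 = 79.0%.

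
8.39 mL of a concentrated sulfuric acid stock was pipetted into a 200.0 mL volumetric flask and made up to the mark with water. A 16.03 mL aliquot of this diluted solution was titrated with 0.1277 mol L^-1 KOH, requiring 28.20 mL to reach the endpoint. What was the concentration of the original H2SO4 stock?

2.68 M

n(KOH) = 0.1277 x 0.02820 = 0.003601 mol.
n(H2SO4) in the aliquot = 0.003601 x 1/2 = 0.001801 mol.
[diluted H2SO4] = 0.001801 / 0.01603 = 0.1123 M.
Dilution factor = 200.0/8.390 = 23.84, so [stock] = 0.1123 x 23.84 = 2.68 M.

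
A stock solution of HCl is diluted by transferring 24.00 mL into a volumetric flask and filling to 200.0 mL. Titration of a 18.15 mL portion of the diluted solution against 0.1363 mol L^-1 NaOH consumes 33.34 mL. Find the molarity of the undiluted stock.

2.09 M

n(NaOH) = 0.1363 x 0.03334 = 0.004544 mol.
n(HCl) in the aliquot = 0.004544 mol.
[diluted HCl] = 0.004544 / 0.01815 = 0.2504 M.
Dilution factor = 200.0/24.00 = 8.333, so [stock] = 0.2504 x 8.333 = 2.09 M.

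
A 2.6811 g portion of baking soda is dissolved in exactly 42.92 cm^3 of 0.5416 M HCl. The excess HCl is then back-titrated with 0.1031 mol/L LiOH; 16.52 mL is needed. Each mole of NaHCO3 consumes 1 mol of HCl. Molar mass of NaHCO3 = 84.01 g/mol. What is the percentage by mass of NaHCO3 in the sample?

67.5%

Total n(HCl) added = 0.5416 x 0.04292 = 0.02325 mol.
n(LiOH) used = 0.1031 x 0.01652 = 0.001703 mol, which equals the excess n(HCl).
So n(HCl) consumed by the sample = 0.02325 - 0.001703 = 0.02154 mol.
n(NaHCO3) = 0.02154 / 1 = 0.02154 mol.
mass NaHCO3 = 0.02154 x 84.01 = 1.810 g, so %NaHCO3 = 1.810/2.6811 x 100 = 67.5%.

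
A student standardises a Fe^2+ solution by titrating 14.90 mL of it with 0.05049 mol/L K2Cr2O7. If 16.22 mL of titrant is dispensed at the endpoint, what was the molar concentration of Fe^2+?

n(K2Cr2O7) = 0.05049 x 0.01622 = 0.0008189 mol.
From the balanced equation, 1 mol K2Cr2O7 reacts with 6 mol Fe^2+, so n(Fe^2+) = 0.0008189 x 6/1 = 0.004914 mol.
[Fe^2+] = 0.004914 / 0.01490 L = 0.330 M.

0.330 M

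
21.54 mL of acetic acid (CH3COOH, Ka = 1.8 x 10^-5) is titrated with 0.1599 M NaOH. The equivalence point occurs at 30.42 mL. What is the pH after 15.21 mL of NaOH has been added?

15.21 mL is exactly half the equivalence volume (30.42/2), i.e. the half-equivalence point.
There, n(HA) = n(A^-), so pH = pKa = -log(1.8 x 10^-5) = 4.74.

4.74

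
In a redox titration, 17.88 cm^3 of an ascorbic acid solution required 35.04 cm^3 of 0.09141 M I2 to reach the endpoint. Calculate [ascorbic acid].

0.179 M

n(I2) = 0.09141 x 0.03504 = 0.003203 mol.
From the balanced equation, 1 mol I2 reacts with 1 mol ascorbic acid, so n(ascorbic acid) = 0.003203 x 1/1 = 0.003203 mol.
[ascorbic acid] = 0.003203 / 0.01788 L = 0.179 M.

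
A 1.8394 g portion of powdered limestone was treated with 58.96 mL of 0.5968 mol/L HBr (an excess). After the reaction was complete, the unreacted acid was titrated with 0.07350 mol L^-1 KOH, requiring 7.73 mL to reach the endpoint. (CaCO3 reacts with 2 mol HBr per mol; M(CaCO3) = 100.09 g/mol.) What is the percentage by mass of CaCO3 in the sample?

Total n(HBr) added = 0.5968 x 0.05896 = 0.03519 mol.
n(KOH) used = 0.07350 x 0.007730 = 0.0005682 mol, which equals the excess n(HBr).
So n(HBr) consumed by the sample = 0.03519 - 0.0005682 = 0.03462 mol.
n(CaCO3) = 0.03462 / 2 = 0.01731 mol.
mass CaCO3 = 0.01731 x 100.09 = 1.733 g, so %CaCO3 = 1.733/1.8394 x 100 = 94.2%.

94.2%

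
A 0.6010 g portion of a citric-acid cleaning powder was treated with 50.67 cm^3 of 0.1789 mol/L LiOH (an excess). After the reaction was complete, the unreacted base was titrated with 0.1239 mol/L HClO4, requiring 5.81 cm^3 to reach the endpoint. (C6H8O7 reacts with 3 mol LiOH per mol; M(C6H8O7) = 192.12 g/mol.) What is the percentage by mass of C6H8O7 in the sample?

Total n(LiOH) added = 0.1789 x 0.05067 = 0.009065 mol.
n(HClO4) used = 0.1239 x 0.005810 = 0.0007199 mol, which equals the excess n(LiOH).
So n(LiOH) consumed by the sample = 0.009065 - 0.0007199 = 0.008345 mol.
n(C6H8O7) = 0.008345 / 3 = 0.002782 mol.
mass C6H8O7 = 0.002782 x 192.12 = 0.5344 g, so %C6H8O7 = 0.5344/0.6010 x 100 = 88.9%.

88.9%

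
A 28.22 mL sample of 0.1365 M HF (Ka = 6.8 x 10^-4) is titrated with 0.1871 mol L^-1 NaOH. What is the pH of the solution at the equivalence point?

n(HF) = 0.1365 x 0.02822 = 0.003852 mol; V(NaOH) at equivalence = 0.003852/0.1871 = 0.02059 L.
At equivalence all the acid is converted to F-; total volume = 0.02822 + 0.02059 = 0.04881 L, so [F-] = 0.003852/0.04881 = 0.07892 M.
Kb = Kw/Ka = 1.0e-14 / 6.8 x 10^-4 = 1.47e-11.
[OH^-] = sqrt(Kb x [F-]) = sqrt(1.47e-11 x 0.07892) = 1.08e-6 M.
pOH = 5.97, so pH = 14.00 - 5.97 = 8.03.

8.03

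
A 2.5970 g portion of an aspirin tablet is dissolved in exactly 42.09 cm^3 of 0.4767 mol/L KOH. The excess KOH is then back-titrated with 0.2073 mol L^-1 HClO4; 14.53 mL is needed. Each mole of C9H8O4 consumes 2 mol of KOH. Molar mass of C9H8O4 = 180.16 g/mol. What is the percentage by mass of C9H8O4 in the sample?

59.1%

Total n(KOH) added = 0.4767 x 0.04209 = 0.02006 mol.
n(HClO4) used = 0.2073 x 0.01453 = 0.003012 mol, which equals the excess n(KOH).
So n(KOH) consumed by the sample = 0.02006 - 0.003012 = 0.01705 mol.
n(C9H8O4) = 0.01705 / 2 = 0.008526 mol.
mass C9H8O4 = 0.008526 x 180.16 = 1.536 g, so %C9H8O4 = 1.536/2.5970 x 100 = 59.1%.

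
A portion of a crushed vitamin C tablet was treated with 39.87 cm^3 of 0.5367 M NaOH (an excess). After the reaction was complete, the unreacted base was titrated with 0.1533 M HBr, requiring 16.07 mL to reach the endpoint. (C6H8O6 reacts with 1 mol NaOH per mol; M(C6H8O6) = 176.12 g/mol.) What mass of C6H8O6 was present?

Total n(NaOH) added = 0.5367 x 0.03987 = 0.02140 mol.
n(HBr) used = 0.1533 x 0.01607 = 0.002464 mol, which equals the excess n(NaOH).
So n(NaOH) consumed by the sample = 0.02140 - 0.002464 = 0.01893 mol.
n(C6H8O6) = 0.01893 / 1 = 0.01893 mol.
mass = 0.01893 mol x 176.12 g/mol = 3.33 g.

3.33 g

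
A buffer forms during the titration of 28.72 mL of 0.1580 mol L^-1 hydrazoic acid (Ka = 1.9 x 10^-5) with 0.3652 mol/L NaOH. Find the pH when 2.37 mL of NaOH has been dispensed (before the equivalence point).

4.09

Initial n(HN3) = 0.1580 x 0.02872 = 0.004538 mol.
n(NaOH) added = 0.3652 x 0.002370 = 0.0008655 mol, converting that many moles of HN3 to N3-.
Remaining n(HN3) = 0.003672 mol; n(N3-) = 0.0008655 mol.
By Henderson-Hasselbalch, pH = pKa + log([A^-]/[HA]) = 4.72 + log(0.0008655/0.003672) = 4.72 + (-0.63) = 4.09.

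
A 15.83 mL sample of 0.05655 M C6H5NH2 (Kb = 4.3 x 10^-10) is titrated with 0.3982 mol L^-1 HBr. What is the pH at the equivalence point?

n(C6H5NH2) = 0.05655 x 0.01583 = 0.0008952 mol; V(HBr) at equivalence = 0.0008952/0.3982 = 0.002248 L.
At equivalence the base is fully converted to C6H5NH3+; total volume = 0.01808 L, so [C6H5NH3+] = 0.0008952/0.01808 = 0.04952 M.
Ka(C6H5NH3+) = Kw/Kb = 1.0e-14 / 4.3 x 10^-10 = 2.33e-5.
[H^+] = sqrt(Ka x [C6H5NH3+]) = sqrt(2.33e-5 x 0.04952) = 0.00107 M.
pH = -log(0.00107) = 2.97.

2.97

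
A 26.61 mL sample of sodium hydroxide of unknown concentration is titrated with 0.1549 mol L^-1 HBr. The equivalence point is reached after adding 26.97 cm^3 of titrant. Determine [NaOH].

0.157 M

n(HBr) delivered = 0.1549 x 0.02697 = 0.004178 mol.
For a 1:1 reaction, n(NaOH) = 0.004178 mol.
[NaOH] = 0.004178 mol / 0.02661 L = 0.157 M.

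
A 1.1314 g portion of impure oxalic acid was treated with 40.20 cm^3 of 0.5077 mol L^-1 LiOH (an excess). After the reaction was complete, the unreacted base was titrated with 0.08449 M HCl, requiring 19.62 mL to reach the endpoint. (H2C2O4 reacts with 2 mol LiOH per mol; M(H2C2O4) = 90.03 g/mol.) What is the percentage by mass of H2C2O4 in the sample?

74.6%

Total n(LiOH) added = 0.5077 x 0.04020 = 0.02041 mol.
n(HCl) used = 0.08449 x 0.01962 = 0.001658 mol, which equals the excess n(LiOH).
So n(LiOH) consumed by the sample = 0.02041 - 0.001658 = 0.01875 mol.
n(H2C2O4) = 0.01875 / 2 = 0.009376 mol.
mass H2C2O4 = 0.009376 x 90.03 = 0.8441 g, so %H2C2O4 = 0.8441/1.1314 x 100 = 74.6%.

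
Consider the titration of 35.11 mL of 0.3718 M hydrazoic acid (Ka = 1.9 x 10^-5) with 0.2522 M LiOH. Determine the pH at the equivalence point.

8.95

n(HN3) = 0.3718 x 0.03511 = 0.01305 mol; V(LiOH) at equivalence = 0.01305/0.2522 = 0.05176 L.
At equivalence all the acid is converted to N3-; total volume = 0.03511 + 0.05176 = 0.08687 L, so [N3-] = 0.01305/0.08687 = 0.1503 M.
Kb = Kw/Ka = 1.0e-14 / 1.9 x 10^-5 = 5.26e-10.
[OH^-] = sqrt(Kb x [N3-]) = sqrt(5.26e-10 x 0.1503) = 8.89e-6 M.
pOH = 5.05, so pH = 14.00 - 5.05 = 8.95.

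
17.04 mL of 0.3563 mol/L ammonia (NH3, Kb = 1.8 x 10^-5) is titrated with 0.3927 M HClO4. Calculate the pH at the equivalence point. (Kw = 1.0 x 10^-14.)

4.99

n(NH3) = 0.3563 x 0.01704 = 0.006071 mol; V(HClO4) at equivalence = 0.006071/0.3927 = 0.01546 L.
At equivalence the base is fully converted to NH4+; total volume = 0.03250 L, so [NH4+] = 0.006071/0.03250 = 0.1868 M.
Ka(NH4+) = Kw/Kb = 1.0e-14 / 1.8 x 10^-5 = 5.56e-10.
[H^+] = sqrt(Ka x [NH4+]) = sqrt(5.56e-10 x 0.1868) = 1.02e-5 M.
pH = -log(1.02e-5) = 4.99.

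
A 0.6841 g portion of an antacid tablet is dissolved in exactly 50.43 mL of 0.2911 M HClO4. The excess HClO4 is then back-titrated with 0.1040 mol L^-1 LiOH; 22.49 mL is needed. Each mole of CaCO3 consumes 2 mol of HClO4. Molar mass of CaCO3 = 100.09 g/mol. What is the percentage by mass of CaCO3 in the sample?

Total n(HClO4) added = 0.2911 x 0.05043 = 0.01468 mol.
n(LiOH) used = 0.1040 x 0.02249 = 0.002339 mol, which equals the excess n(HClO4).
So n(HClO4) consumed by the sample = 0.01468 - 0.002339 = 0.01234 mol.
n(CaCO3) = 0.01234 / 2 = 0.006171 mol.
mass CaCO3 = 0.006171 x 100.09 = 0.6176 g, so %CaCO3 = 0.6176/0.6841 x 100 = 90.3%.

90.3%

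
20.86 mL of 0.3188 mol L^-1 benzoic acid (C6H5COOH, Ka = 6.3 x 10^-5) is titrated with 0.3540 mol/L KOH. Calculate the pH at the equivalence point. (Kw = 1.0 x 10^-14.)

n(C6H5COOH) = 0.3188 x 0.02086 = 0.006650 mol; V(KOH) at equivalence = 0.006650/0.3540 = 0.01879 L.
At equivalence all the acid is converted to C6H5COO-; total volume = 0.02086 + 0.01879 = 0.03965 L, so [C6H5COO-] = 0.006650/0.03965 = 0.1677 M.
Kb = Kw/Ka = 1.0e-14 / 6.3 x 10^-5 = 1.59e-10.
[OH^-] = sqrt(Kb x [C6H5COO-]) = sqrt(1.59e-10 x 0.1677) = 5.16e-6 M.
pOH = 5.29, so pH = 14.00 - 5.29 = 8.71.

8.71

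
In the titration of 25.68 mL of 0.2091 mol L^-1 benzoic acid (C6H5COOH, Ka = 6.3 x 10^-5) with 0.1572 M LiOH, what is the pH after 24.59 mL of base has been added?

Initial n(C6H5COOH) = 0.2091 x 0.02568 = 0.005370 mol.
n(LiOH) added = 0.1572 x 0.02459 = 0.003866 mol, converting that many moles of C6H5COOH to C6H5COO-.
Remaining n(C6H5COOH) = 0.001504 mol; n(C6H5COO-) = 0.003866 mol.
By Henderson-Hasselbalch, pH = pKa + log([A^-]/[HA]) = 4.20 + log(0.003866/0.001504) = 4.20 + (+0.41) = 4.61.

4.61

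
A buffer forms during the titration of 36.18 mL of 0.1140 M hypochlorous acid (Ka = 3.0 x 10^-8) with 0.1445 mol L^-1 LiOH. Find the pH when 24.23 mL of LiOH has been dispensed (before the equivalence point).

8.27

Initial n(HClO) = 0.1140 x 0.03618 = 0.004125 mol.
n(LiOH) added = 0.1445 x 0.02423 = 0.003501 mol, converting that many moles of HClO to ClO-.
Remaining n(HClO) = 0.0006233 mol; n(ClO-) = 0.003501 mol.
By Henderson-Hasselbalch, pH = pKa + log([A^-]/[HA]) = 7.52 + log(0.003501/0.0006233) = 7.52 + (+0.75) = 8.27.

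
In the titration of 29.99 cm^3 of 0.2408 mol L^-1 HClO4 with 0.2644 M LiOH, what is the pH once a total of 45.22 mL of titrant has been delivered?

n(acid) = 0.2408 x 0.02999 = 0.007222 mol; n(LiOH) added = 0.2644 x 0.04522 = 0.01196 mol.
Base is in excess by 0.01196 - 0.007222 = 0.004735 mol in a total volume of 0.07521 L.
[OH^-] = 0.004735/0.07521 = 0.06295 M, so pOH = 1.20 and pH = 14.00 - 1.20 = 12.80.

12.80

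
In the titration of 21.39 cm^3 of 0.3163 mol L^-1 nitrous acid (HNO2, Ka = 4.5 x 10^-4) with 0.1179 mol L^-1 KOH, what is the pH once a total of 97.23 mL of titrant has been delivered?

12.60

n(acid) = 0.3163 x 0.02139 = 0.006766 mol; n(KOH) added = 0.1179 x 0.09723 = 0.01146 mol.
Base is in excess by 0.01146 - 0.006766 = 0.004698 mol in a total volume of 0.1186 L.
[OH^-] = 0.004698/0.1186 = 0.03960 M, so pOH = 1.40 and pH = 14.00 - 1.40 = 12.60.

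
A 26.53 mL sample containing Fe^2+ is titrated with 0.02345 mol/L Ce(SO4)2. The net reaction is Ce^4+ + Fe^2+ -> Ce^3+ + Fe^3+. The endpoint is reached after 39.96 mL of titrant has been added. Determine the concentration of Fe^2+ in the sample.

n(Ce(SO4)2) = 0.02345 x 0.03996 = 0.0009371 mol.
From the balanced equation, 1 mol Ce(SO4)2 reacts with 1 mol Fe^2+, so n(Fe^2+) = 0.0009371 x 1/1 = 0.0009371 mol.
[Fe^2+] = 0.0009371 / 0.02653 L = 0.0353 M.

0.0353 M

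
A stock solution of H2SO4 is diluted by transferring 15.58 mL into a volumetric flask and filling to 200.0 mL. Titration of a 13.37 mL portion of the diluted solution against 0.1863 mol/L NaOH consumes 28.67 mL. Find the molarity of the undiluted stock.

2.56 M

n(NaOH) = 0.1863 x 0.02867 = 0.005341 mol.
n(H2SO4) in the aliquot = 0.005341 x 1/2 = 0.002671 mol.
[diluted H2SO4] = 0.002671 / 0.01337 = 0.1997 M.
Dilution factor = 200.0/15.58 = 12.84, so [stock] = 0.1997 x 12.84 = 2.56 M.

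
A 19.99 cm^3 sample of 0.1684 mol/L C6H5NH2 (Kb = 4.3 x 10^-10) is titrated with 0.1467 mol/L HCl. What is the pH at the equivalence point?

2.87

n(C6H5NH2) = 0.1684 x 0.01999 = 0.003366 mol; V(HCl) at equivalence = 0.003366/0.1467 = 0.02295 L.
At equivalence the base is fully converted to C6H5NH3+; total volume = 0.04294 L, so [C6H5NH3+] = 0.003366/0.04294 = 0.07840 M.
Ka(C6H5NH3+) = Kw/Kb = 1.0e-14 / 4.3 x 10^-10 = 2.33e-5.
[H^+] = sqrt(Ka x [C6H5NH3+]) = sqrt(2.33e-5 x 0.07840) = 0.00135 M.
pH = -log(0.00135) = 2.87.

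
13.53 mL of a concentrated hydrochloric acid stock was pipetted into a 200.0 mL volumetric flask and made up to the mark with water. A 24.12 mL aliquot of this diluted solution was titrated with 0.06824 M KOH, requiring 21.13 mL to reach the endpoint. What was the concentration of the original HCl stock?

0.884 M

n(KOH) = 0.06824 x 0.02113 = 0.001442 mol.
n(HCl) in the aliquot = 0.001442 mol.
[diluted HCl] = 0.001442 / 0.02412 = 0.05978 M.
Dilution factor = 200.0/13.53 = 14.78, so [stock] = 0.05978 x 14.78 = 0.884 M.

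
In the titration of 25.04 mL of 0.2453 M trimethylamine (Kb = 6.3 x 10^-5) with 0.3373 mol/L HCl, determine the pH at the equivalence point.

n((CH3)3N) = 0.2453 x 0.02504 = 0.006142 mol; V(HCl) at equivalence = 0.006142/0.3373 = 0.01821 L.
At equivalence the base is fully converted to (CH3)3NH+; total volume = 0.04325 L, so [(CH3)3NH+] = 0.006142/0.04325 = 0.1420 M.
Ka((CH3)3NH+) = Kw/Kb = 1.0e-14 / 6.3 x 10^-5 = 1.59e-10.
[H^+] = sqrt(Ka x [(CH3)3NH+]) = sqrt(1.59e-10 x 0.1420) = 4.75e-6 M.
pH = -log(4.75e-6) = 5.32.

5.32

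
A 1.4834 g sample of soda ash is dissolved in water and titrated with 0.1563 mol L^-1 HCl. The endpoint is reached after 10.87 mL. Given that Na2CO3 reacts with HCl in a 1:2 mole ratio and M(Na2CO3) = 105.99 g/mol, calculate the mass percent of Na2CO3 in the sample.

n(HCl) = 0.1563 x 0.01087 = 0.001699 mol.
n(Na2CO3) = 0.001699 / 2 = 0.0008495 mol.
mass of Na2CO3 = 0.0008495 x 105.99 = 0.09004 g.
% purity = 0.09004 / 1.4834 x 100 = 6.07%.

6.07%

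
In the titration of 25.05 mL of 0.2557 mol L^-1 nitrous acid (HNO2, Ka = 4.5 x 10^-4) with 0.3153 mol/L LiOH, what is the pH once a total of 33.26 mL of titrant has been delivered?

n(acid) = 0.2557 x 0.02505 = 0.006405 mol; n(LiOH) added = 0.3153 x 0.03326 = 0.01049 mol.
Base is in excess by 0.01049 - 0.006405 = 0.004082 mol in a total volume of 0.05831 L.
[OH^-] = 0.004082/0.05831 = 0.07000 M, so pOH = 1.15 and pH = 14.00 - 1.15 = 12.85.

12.85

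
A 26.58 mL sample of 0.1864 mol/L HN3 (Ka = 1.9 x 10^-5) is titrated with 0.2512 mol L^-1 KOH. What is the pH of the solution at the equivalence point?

8.88

n(HN3) = 0.1864 x 0.02658 = 0.004955 mol; V(KOH) at equivalence = 0.004955/0.2512 = 0.01972 L.
At equivalence all the acid is converted to N3-; total volume = 0.02658 + 0.01972 = 0.04630 L, so [N3-] = 0.004955/0.04630 = 0.1070 M.
Kb = Kw/Ka = 1.0e-14 / 1.9 x 10^-5 = 5.26e-10.
[OH^-] = sqrt(Kb x [N3-]) = sqrt(5.26e-10 x 0.1070) = 7.50e-6 M.
pOH = 5.12, so pH = 14.00 - 5.12 = 8.88.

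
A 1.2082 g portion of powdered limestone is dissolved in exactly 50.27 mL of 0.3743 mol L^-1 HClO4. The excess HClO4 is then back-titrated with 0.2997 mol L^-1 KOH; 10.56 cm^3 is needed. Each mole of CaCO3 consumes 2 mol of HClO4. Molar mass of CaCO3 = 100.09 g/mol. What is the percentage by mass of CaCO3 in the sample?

64.8%

Total n(HClO4) added = 0.3743 x 0.05027 = 0.01882 mol.
n(KOH) used = 0.2997 x 0.01056 = 0.003165 mol, which equals the excess n(HClO4).
So n(HClO4) consumed by the sample = 0.01882 - 0.003165 = 0.01565 mol.
n(CaCO3) = 0.01565 / 2 = 0.007826 mol.
mass CaCO3 = 0.007826 x 100.09 = 0.7833 g, so %CaCO3 = 0.7833/1.2082 x 100 = 64.8%.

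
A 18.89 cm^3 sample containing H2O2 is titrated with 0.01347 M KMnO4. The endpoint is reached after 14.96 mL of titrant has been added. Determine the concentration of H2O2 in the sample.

n(KMnO4) = 0.01347 x 0.01496 = 0.0002015 mol.
From the balanced equation, 2 mol KMnO4 reacts with 5 mol H2O2, so n(H2O2) = 0.0002015 x 5/2 = 0.0005038 mol.
[H2O2] = 0.0005038 / 0.01889 L = 0.0267 M.

0.0267 M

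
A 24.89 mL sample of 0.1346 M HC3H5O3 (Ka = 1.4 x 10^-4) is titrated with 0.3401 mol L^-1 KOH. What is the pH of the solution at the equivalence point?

8.42

n(HC3H5O3) = 0.1346 x 0.02489 = 0.003350 mol; V(KOH) at equivalence = 0.003350/0.3401 = 0.009851 L.
At equivalence all the acid is converted to C3H5O3-; total volume = 0.02489 + 0.009851 = 0.03474 L, so [C3H5O3-] = 0.003350/0.03474 = 0.09643 M.
Kb = Kw/Ka = 1.0e-14 / 1.4 x 10^-4 = 7.14e-11.
[OH^-] = sqrt(Kb x [C3H5O3-]) = sqrt(7.14e-11 x 0.09643) = 2.62e-6 M.
pOH = 5.58, so pH = 14.00 - 5.58 = 8.42.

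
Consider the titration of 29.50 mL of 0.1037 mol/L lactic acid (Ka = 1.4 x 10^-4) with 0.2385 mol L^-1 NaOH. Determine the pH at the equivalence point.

n(HC3H5O3) = 0.1037 x 0.02950 = 0.003059 mol; V(NaOH) at equivalence = 0.003059/0.2385 = 0.01283 L.
At equivalence all the acid is converted to C3H5O3-; total volume = 0.02950 + 0.01283 = 0.04233 L, so [C3H5O3-] = 0.003059/0.04233 = 0.07227 M.
Kb = Kw/Ka = 1.0e-14 / 1.4 x 10^-4 = 7.14e-11.
[OH^-] = sqrt(Kb x [C3H5O3-]) = sqrt(7.14e-11 x 0.07227) = 2.27e-6 M.
pOH = 5.64, so pH = 14.00 - 5.64 = 8.36.

8.36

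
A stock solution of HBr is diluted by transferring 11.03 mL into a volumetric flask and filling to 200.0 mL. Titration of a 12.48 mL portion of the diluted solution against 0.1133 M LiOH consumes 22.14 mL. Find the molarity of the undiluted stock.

n(LiOH) = 0.1133 x 0.02214 = 0.002508 mol.
n(HBr) in the aliquot = 0.002508 mol.
[diluted HBr] = 0.002508 / 0.01248 = 0.2010 M.
Dilution factor = 200.0/11.03 = 18.13, so [stock] = 0.2010 x 18.13 = 3.64 M.

3.64 M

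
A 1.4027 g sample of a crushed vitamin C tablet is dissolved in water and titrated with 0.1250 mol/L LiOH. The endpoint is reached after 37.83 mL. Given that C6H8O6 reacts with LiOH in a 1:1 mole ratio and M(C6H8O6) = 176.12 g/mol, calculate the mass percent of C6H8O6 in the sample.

59.4%

n(LiOH) = 0.1250 x 0.03783 = 0.004729 mol.
n(C6H8O6) = 0.004729 / 1 = 0.004729 mol.
mass of C6H8O6 = 0.004729 x 176.12 = 0.8328 g.
% purity = 0.8328 / 1.4027 x 100 = 59.4%.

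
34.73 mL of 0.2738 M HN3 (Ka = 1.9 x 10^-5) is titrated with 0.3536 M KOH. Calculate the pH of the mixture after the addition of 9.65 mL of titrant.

4.47

Initial n(HN3) = 0.2738 x 0.03473 = 0.009509 mol.
n(KOH) added = 0.3536 x 0.009650 = 0.003412 mol, converting that many moles of HN3 to N3-.
Remaining n(HN3) = 0.006097 mol; n(N3-) = 0.003412 mol.
By Henderson-Hasselbalch, pH = pKa + log([A^-]/[HA]) = 4.72 + log(0.003412/0.006097) = 4.72 + (-0.25) = 4.47.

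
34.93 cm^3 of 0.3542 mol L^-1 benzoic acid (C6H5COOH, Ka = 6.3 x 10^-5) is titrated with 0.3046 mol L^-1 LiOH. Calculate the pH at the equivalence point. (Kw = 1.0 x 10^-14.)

8.71

n(C6H5COOH) = 0.3542 x 0.03493 = 0.01237 mol; V(LiOH) at equivalence = 0.01237/0.3046 = 0.04062 L.
At equivalence all the acid is converted to C6H5COO-; total volume = 0.03493 + 0.04062 = 0.07555 L, so [C6H5COO-] = 0.01237/0.07555 = 0.1638 M.
Kb = Kw/Ka = 1.0e-14 / 6.3 x 10^-5 = 1.59e-10.
[OH^-] = sqrt(Kb x [C6H5COO-]) = sqrt(1.59e-10 x 0.1638) = 5.10e-6 M.
pOH = 5.29, so pH = 14.00 - 5.29 = 8.71.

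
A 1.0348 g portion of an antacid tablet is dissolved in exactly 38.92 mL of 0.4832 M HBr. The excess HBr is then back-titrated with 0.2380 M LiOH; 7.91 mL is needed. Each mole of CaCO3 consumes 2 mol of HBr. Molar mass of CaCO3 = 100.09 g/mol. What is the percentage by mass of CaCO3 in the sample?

81.8%

Total n(HBr) added = 0.4832 x 0.03892 = 0.01881 mol.
n(LiOH) used = 0.2380 x 0.007910 = 0.001883 mol, which equals the excess n(HBr).
So n(HBr) consumed by the sample = 0.01881 - 0.001883 = 0.01692 mol.
n(CaCO3) = 0.01692 / 2 = 0.008462 mol.
mass CaCO3 = 0.008462 x 100.09 = 0.8469 g, so %CaCO3 = 0.8469/1.0348 x 100 = 81.8%.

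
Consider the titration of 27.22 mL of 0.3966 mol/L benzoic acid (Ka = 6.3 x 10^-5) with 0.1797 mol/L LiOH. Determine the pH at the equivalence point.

n(C6H5COOH) = 0.3966 x 0.02722 = 0.01080 mol; V(LiOH) at equivalence = 0.01080/0.1797 = 0.06007 L.
At equivalence all the acid is converted to C6H5COO-; total volume = 0.02722 + 0.06007 = 0.08729 L, so [C6H5COO-] = 0.01080/0.08729 = 0.1237 M.
Kb = Kw/Ka = 1.0e-14 / 6.3 x 10^-5 = 1.59e-10.
[OH^-] = sqrt(Kb x [C6H5COO-]) = sqrt(1.59e-10 x 0.1237) = 4.43e-6 M.
pOH = 5.35, so pH = 14.00 - 5.35 = 8.65.

8.65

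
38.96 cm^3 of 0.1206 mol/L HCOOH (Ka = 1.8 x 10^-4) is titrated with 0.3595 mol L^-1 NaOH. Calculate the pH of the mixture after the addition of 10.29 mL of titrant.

4.31

Initial n(HCOOH) = 0.1206 x 0.03896 = 0.004699 mol.
n(NaOH) added = 0.3595 x 0.01029 = 0.003699 mol, converting that many moles of HCOOH to HCOO-.
Remaining n(HCOOH) = 0.0009993 mol; n(HCOO-) = 0.003699 mol.
By Henderson-Hasselbalch, pH = pKa + log([A^-]/[HA]) = 3.74 + log(0.003699/0.0009993) = 3.74 + (+0.57) = 4.31.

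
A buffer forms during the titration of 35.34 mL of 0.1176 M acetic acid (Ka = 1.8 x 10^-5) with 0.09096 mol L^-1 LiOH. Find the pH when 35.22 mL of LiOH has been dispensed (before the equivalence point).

Initial n(CH3COOH) = 0.1176 x 0.03534 = 0.004156 mol.
n(LiOH) added = 0.09096 x 0.03522 = 0.003204 mol, converting that many moles of CH3COOH to CH3COO-.
Remaining n(CH3COOH) = 0.0009524 mol; n(CH3COO-) = 0.003204 mol.
By Henderson-Hasselbalch, pH = pKa + log([A^-]/[HA]) = 4.74 + log(0.003204/0.0009524) = 4.74 + (+0.53) = 5.27.

5.27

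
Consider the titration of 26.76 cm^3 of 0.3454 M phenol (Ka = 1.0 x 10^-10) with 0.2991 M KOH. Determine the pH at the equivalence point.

n(C6H5OH) = 0.3454 x 0.02676 = 0.009243 mol; V(KOH) at equivalence = 0.009243/0.2991 = 0.03090 L.
At equivalence all the acid is converted to C6H5O-; total volume = 0.02676 + 0.03090 = 0.05766 L, so [C6H5O-] = 0.009243/0.05766 = 0.1603 M.
Kb = Kw/Ka = 1.0e-14 / 1.0 x 10^-10 = 0.000100.
[OH^-] = sqrt(Kb x [C6H5O-]) = sqrt(0.000100 x 0.1603) = 0.00400 M.
pOH = 2.40, so pH = 14.00 - 2.40 = 11.60.

11.60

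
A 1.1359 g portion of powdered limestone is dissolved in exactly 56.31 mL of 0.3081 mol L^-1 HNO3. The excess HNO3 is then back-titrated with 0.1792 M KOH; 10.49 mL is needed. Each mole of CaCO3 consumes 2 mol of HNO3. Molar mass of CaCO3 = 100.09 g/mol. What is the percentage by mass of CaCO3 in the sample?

68.2%

Total n(HNO3) added = 0.3081 x 0.05631 = 0.01735 mol.
n(KOH) used = 0.1792 x 0.01049 = 0.001880 mol, which equals the excess n(HNO3).
So n(HNO3) consumed by the sample = 0.01735 - 0.001880 = 0.01547 mol.
n(CaCO3) = 0.01547 / 2 = 0.007735 mol.
mass CaCO3 = 0.007735 x 100.09 = 0.7742 g, so %CaCO3 = 0.7742/1.1359 x 100 = 68.2%.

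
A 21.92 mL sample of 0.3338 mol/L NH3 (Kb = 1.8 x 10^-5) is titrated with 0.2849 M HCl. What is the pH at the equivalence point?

5.03

n(NH3) = 0.3338 x 0.02192 = 0.007317 mol; V(HCl) at equivalence = 0.007317/0.2849 = 0.02568 L.
At equivalence the base is fully converted to NH4+; total volume = 0.04760 L, so [NH4+] = 0.007317/0.04760 = 0.1537 M.
Ka(NH4+) = Kw/Kb = 1.0e-14 / 1.8 x 10^-5 = 5.56e-10.
[H^+] = sqrt(Ka x [NH4+]) = sqrt(5.56e-10 x 0.1537) = 9.24e-6 M.
pH = -log(9.24e-6) = 5.03.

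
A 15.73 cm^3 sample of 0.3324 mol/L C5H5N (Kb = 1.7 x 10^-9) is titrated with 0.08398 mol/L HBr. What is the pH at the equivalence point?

n(C5H5N) = 0.3324 x 0.01573 = 0.005229 mol; V(HBr) at equivalence = 0.005229/0.08398 = 0.06226 L.
At equivalence the base is fully converted to C5H5NH+; total volume = 0.07799 L, so [C5H5NH+] = 0.005229/0.07799 = 0.06704 M.
Ka(C5H5NH+) = Kw/Kb = 1.0e-14 / 1.7 x 10^-9 = 5.88e-6.
[H^+] = sqrt(Ka x [C5H5NH+]) = sqrt(5.88e-6 x 0.06704) = 0.000628 M.
pH = -log(0.000628) = 3.20.

3.20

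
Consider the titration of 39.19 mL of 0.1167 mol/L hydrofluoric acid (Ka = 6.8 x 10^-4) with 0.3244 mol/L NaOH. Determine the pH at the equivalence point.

8.05

n(HF) = 0.1167 x 0.03919 = 0.004573 mol; V(NaOH) at equivalence = 0.004573/0.3244 = 0.01410 L.
At equivalence all the acid is converted to F-; total volume = 0.03919 + 0.01410 = 0.05329 L, so [F-] = 0.004573/0.05329 = 0.08583 M.
Kb = Kw/Ka = 1.0e-14 / 6.8 x 10^-4 = 1.47e-11.
[OH^-] = sqrt(Kb x [F-]) = sqrt(1.47e-11 x 0.08583) = 1.12e-6 M.
pOH = 5.95, so pH = 14.00 - 5.95 = 8.05.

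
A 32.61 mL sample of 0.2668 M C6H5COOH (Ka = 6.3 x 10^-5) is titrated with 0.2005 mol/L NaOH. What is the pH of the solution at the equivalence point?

8.63

n(C6H5COOH) = 0.2668 x 0.03261 = 0.008700 mol; V(NaOH) at equivalence = 0.008700/0.2005 = 0.04339 L.
At equivalence all the acid is converted to C6H5COO-; total volume = 0.03261 + 0.04339 = 0.07600 L, so [C6H5COO-] = 0.008700/0.07600 = 0.1145 M.
Kb = Kw/Ka = 1.0e-14 / 6.3 x 10^-5 = 1.59e-10.
[OH^-] = sqrt(Kb x [C6H5COO-]) = sqrt(1.59e-10 x 0.1145) = 4.26e-6 M.
pOH = 5.37, so pH = 14.00 - 5.37 = 8.63.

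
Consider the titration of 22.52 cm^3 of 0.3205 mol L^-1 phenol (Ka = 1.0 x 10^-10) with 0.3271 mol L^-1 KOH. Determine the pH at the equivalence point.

n(C6H5OH) = 0.3205 x 0.02252 = 0.007218 mol; V(KOH) at equivalence = 0.007218/0.3271 = 0.02207 L.
At equivalence all the acid is converted to C6H5O-; total volume = 0.02252 + 0.02207 = 0.04459 L, so [C6H5O-] = 0.007218/0.04459 = 0.1619 M.
Kb = Kw/Ka = 1.0e-14 / 1.0 x 10^-10 = 0.000100.
[OH^-] = sqrt(Kb x [C6H5O-]) = sqrt(0.000100 x 0.1619) = 0.00402 M.
pOH = 2.40, so pH = 14.00 - 2.40 = 11.60.

11.60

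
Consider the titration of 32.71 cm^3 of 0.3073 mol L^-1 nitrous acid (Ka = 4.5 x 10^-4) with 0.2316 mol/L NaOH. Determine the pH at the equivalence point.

8.23

n(HNO2) = 0.3073 x 0.03271 = 0.01005 mol; V(NaOH) at equivalence = 0.01005/0.2316 = 0.04340 L.
At equivalence all the acid is converted to NO2-; total volume = 0.03271 + 0.04340 = 0.07611 L, so [NO2-] = 0.01005/0.07611 = 0.1321 M.
Kb = Kw/Ka = 1.0e-14 / 4.5 x 10^-4 = 2.22e-11.
[OH^-] = sqrt(Kb x [NO2-]) = sqrt(2.22e-11 x 0.1321) = 1.71e-6 M.
pOH = 5.77, so pH = 14.00 - 5.77 = 8.23.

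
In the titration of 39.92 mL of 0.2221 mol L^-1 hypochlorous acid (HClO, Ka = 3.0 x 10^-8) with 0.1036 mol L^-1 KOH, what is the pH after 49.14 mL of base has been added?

Initial n(HClO) = 0.2221 x 0.03992 = 0.008866 mol.
n(KOH) added = 0.1036 x 0.04914 = 0.005091 mol, converting that many moles of HClO to ClO-.
Remaining n(HClO) = 0.003775 mol; n(ClO-) = 0.005091 mol.
By Henderson-Hasselbalch, pH = pKa + log([A^-]/[HA]) = 7.52 + log(0.005091/0.003775) = 7.52 + (+0.13) = 7.65.

7.65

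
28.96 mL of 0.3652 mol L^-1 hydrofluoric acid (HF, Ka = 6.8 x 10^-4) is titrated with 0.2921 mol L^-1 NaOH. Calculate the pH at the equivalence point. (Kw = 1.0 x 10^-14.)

8.19

n(HF) = 0.3652 x 0.02896 = 0.01058 mol; V(NaOH) at equivalence = 0.01058/0.2921 = 0.03621 L.
At equivalence all the acid is converted to F-; total volume = 0.02896 + 0.03621 = 0.06517 L, so [F-] = 0.01058/0.06517 = 0.1623 M.
Kb = Kw/Ka = 1.0e-14 / 6.8 x 10^-4 = 1.47e-11.
[OH^-] = sqrt(Kb x [F-]) = sqrt(1.47e-11 x 0.1623) = 1.54e-6 M.
pOH = 5.81, so pH = 14.00 - 5.81 = 8.19.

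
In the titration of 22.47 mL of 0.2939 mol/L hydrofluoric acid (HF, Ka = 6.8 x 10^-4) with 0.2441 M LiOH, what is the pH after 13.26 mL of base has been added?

Initial n(HF) = 0.2939 x 0.02247 = 0.006604 mol.
n(LiOH) added = 0.2441 x 0.01326 = 0.003237 mol, converting that many moles of HF to F-.
Remaining n(HF) = 0.003367 mol; n(F-) = 0.003237 mol.
By Henderson-Hasselbalch, pH = pKa + log([A^-]/[HA]) = 3.17 + log(0.003237/0.003367) = 3.17 + (-0.02) = 3.15.

3.15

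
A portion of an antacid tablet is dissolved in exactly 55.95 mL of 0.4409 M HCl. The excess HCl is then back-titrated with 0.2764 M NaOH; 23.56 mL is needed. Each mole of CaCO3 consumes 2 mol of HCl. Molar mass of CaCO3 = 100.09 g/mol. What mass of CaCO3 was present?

0.909 g

Total n(HCl) added = 0.4409 x 0.05595 = 0.02467 mol.
n(NaOH) used = 0.2764 x 0.02356 = 0.006512 mol, which equals the excess n(HCl).
So n(HCl) consumed by the sample = 0.02467 - 0.006512 = 0.01816 mol.
n(CaCO3) = 0.01816 / 2 = 0.009078 mol.
mass = 0.009078 mol x 100.09 g/mol = 0.909 g.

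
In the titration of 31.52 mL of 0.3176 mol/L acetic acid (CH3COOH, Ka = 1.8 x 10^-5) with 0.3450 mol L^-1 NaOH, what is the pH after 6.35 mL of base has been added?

Initial n(CH3COOH) = 0.3176 x 0.03152 = 0.01001 mol.
n(NaOH) added = 0.3450 x 0.006350 = 0.002191 mol, converting that many moles of CH3COOH to CH3COO-.
Remaining n(CH3COOH) = 0.007820 mol; n(CH3COO-) = 0.002191 mol.
By Henderson-Hasselbalch, pH = pKa + log([A^-]/[HA]) = 4.74 + log(0.002191/0.007820) = 4.74 + (-0.55) = 4.19.

4.19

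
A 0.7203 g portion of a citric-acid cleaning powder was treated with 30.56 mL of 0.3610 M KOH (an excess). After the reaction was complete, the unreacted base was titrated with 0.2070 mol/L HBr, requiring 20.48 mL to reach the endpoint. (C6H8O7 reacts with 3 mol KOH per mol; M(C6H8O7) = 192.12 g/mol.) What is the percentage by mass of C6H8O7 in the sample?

60.4%

Total n(KOH) added = 0.3610 x 0.03056 = 0.01103 mol.
n(HBr) used = 0.2070 x 0.02048 = 0.004239 mol, which equals the excess n(KOH).
So n(KOH) consumed by the sample = 0.01103 - 0.004239 = 0.006793 mol.
n(C6H8O7) = 0.006793 / 3 = 0.002264 mol.
mass C6H8O7 = 0.002264 x 192.12 = 0.4350 g, so %C6H8O7 = 0.4350/0.7203 x 100 = 60.4%.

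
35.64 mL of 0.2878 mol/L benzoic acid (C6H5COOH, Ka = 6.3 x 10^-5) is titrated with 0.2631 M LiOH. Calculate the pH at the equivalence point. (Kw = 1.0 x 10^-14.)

8.67

n(C6H5COOH) = 0.2878 x 0.03564 = 0.01026 mol; V(LiOH) at equivalence = 0.01026/0.2631 = 0.03899 L.
At equivalence all the acid is converted to C6H5COO-; total volume = 0.03564 + 0.03899 = 0.07463 L, so [C6H5COO-] = 0.01026/0.07463 = 0.1374 M.
Kb = Kw/Ka = 1.0e-14 / 6.3 x 10^-5 = 1.59e-10.
[OH^-] = sqrt(Kb x [C6H5COO-]) = sqrt(1.59e-10 x 0.1374) = 4.67e-6 M.
pOH = 5.33, so pH = 14.00 - 5.33 = 8.67.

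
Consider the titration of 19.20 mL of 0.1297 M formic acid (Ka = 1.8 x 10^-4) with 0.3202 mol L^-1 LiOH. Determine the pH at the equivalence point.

n(HCOOH) = 0.1297 x 0.01920 = 0.002490 mol; V(LiOH) at equivalence = 0.002490/0.3202 = 0.007777 L.
At equivalence all the acid is converted to HCOO-; total volume = 0.01920 + 0.007777 = 0.02698 L, so [HCOO-] = 0.002490/0.02698 = 0.09231 M.
Kb = Kw/Ka = 1.0e-14 / 1.8 x 10^-4 = 5.56e-11.
[OH^-] = sqrt(Kb x [HCOO-]) = sqrt(5.56e-11 x 0.09231) = 2.26e-6 M.
pOH = 5.65, so pH = 14.00 - 5.65 = 8.35.

8.35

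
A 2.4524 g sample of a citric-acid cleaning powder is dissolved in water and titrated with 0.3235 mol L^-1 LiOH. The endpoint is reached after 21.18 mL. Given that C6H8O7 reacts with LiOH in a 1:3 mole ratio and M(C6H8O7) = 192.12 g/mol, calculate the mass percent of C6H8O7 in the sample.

17.9%

n(LiOH) = 0.3235 x 0.02118 = 0.006852 mol.
n(C6H8O7) = 0.006852 / 3 = 0.002284 mol.
mass of C6H8O7 = 0.002284 x 192.12 = 0.4388 g.
% purity = 0.4388 / 2.4524 x 100 = 17.9%.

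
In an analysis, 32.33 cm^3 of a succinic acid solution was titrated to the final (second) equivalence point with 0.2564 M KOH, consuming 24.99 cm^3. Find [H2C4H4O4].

n(KOH) = 0.2564 x 0.02499 = 0.006407 mol.
At the final (second) equivalence point, 2 mol OH^- react per mol H2C4H4O4, so n(H2C4H4O4) = 0.006407 / 2 = 0.003204 mol.
[H2C4H4O4] = 0.003204 / 0.03233 L = 0.0991 M.

0.0991 M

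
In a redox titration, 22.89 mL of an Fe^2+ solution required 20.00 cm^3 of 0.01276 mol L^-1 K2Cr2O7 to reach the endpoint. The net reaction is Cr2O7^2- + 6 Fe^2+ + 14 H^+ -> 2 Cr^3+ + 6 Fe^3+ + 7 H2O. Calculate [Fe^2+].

n(K2Cr2O7) = 0.01276 x 0.02000 = 0.0002552 mol.
From the balanced equation, 1 mol K2Cr2O7 reacts with 6 mol Fe^2+, so n(Fe^2+) = 0.0002552 x 6/1 = 0.001531 mol.
[Fe^2+] = 0.001531 / 0.02289 L = 0.0669 M.

0.0669 M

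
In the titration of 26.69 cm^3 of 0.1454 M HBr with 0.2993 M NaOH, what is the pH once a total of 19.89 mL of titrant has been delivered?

n(acid) = 0.1454 x 0.02669 = 0.003881 mol; n(NaOH) added = 0.2993 x 0.01989 = 0.005953 mol.
Base is in excess by 0.005953 - 0.003881 = 0.002072 mol in a total volume of 0.04658 L.
[OH^-] = 0.002072/0.04658 = 0.04449 M, so pOH = 1.35 and pH = 14.00 - 1.35 = 12.65.

12.65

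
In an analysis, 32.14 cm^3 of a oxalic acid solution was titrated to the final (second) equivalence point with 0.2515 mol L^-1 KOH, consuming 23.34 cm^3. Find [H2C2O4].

0.0913 M

n(KOH) = 0.2515 x 0.02334 = 0.005870 mol.
At the final (second) equivalence point, 2 mol OH^- react per mol H2C2O4, so n(H2C2O4) = 0.005870 / 2 = 0.002935 mol.
[H2C2O4] = 0.002935 / 0.03214 L = 0.0913 M.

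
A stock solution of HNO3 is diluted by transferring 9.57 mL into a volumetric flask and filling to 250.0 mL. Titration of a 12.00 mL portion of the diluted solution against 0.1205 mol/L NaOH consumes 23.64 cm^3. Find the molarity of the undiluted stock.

6.20 M

n(NaOH) = 0.1205 x 0.02364 = 0.002849 mol.
n(HNO3) in the aliquot = 0.002849 mol.
[diluted HNO3] = 0.002849 / 0.01200 = 0.2374 M.
Dilution factor = 250.0/9.570 = 26.12, so [stock] = 0.2374 x 26.12 = 6.20 M.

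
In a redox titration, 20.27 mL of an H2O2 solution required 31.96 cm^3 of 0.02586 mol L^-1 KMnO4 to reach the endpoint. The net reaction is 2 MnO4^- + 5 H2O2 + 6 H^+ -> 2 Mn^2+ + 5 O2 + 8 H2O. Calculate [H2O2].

0.102 M

n(KMnO4) = 0.02586 x 0.03196 = 0.0008265 mol.
From the balanced equation, 2 mol KMnO4 reacts with 5 mol H2O2, so n(H2O2) = 0.0008265 x 5/2 = 0.002066 mol.
[H2O2] = 0.002066 / 0.02027 L = 0.102 M.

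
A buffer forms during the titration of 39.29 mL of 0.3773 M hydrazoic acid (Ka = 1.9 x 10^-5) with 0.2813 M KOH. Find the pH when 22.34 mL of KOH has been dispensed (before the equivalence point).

Initial n(HN3) = 0.3773 x 0.03929 = 0.01482 mol.
n(KOH) added = 0.2813 x 0.02234 = 0.006284 mol, converting that many moles of HN3 to N3-.
Remaining n(HN3) = 0.008540 mol; n(N3-) = 0.006284 mol.
By Henderson-Hasselbalch, pH = pKa + log([A^-]/[HA]) = 4.72 + log(0.006284/0.008540) = 4.72 + (-0.13) = 4.59.

4.59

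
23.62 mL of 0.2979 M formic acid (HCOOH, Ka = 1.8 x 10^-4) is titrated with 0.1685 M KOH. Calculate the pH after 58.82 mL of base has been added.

n(acid) = 0.2979 x 0.02362 = 0.007036 mol; n(KOH) added = 0.1685 x 0.05882 = 0.009911 mol.
Base is in excess by 0.009911 - 0.007036 = 0.002875 mol in a total volume of 0.08244 L.
[OH^-] = 0.002875/0.08244 = 0.03487 M, so pOH = 1.46 and pH = 14.00 - 1.46 = 12.54.

12.54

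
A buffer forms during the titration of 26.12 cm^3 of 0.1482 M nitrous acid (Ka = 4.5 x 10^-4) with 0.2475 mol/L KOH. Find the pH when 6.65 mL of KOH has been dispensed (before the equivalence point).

Initial n(HNO2) = 0.1482 x 0.02612 = 0.003871 mol.
n(KOH) added = 0.2475 x 0.006650 = 0.001646 mol, converting that many moles of HNO2 to NO2-.
Remaining n(HNO2) = 0.002225 mol; n(NO2-) = 0.001646 mol.
By Henderson-Hasselbalch, pH = pKa + log([A^-]/[HA]) = 3.35 + log(0.001646/0.002225) = 3.35 + (-0.13) = 3.22.

3.22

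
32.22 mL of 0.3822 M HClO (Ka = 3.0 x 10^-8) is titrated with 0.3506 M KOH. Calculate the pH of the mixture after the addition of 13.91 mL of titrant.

Initial n(HClO) = 0.3822 x 0.03222 = 0.01231 mol.
n(KOH) added = 0.3506 x 0.01391 = 0.004877 mol, converting that many moles of HClO to ClO-.
Remaining n(HClO) = 0.007438 mol; n(ClO-) = 0.004877 mol.
By Henderson-Hasselbalch, pH = pKa + log([A^-]/[HA]) = 7.52 + log(0.004877/0.007438) = 7.52 + (-0.18) = 7.34.

7.34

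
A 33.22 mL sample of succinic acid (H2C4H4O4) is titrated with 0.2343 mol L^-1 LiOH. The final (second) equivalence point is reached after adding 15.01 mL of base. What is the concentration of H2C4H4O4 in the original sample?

0.0529 M

n(LiOH) = 0.2343 x 0.01501 = 0.003517 mol.
At the final (second) equivalence point, 2 mol OH^- react per mol H2C4H4O4, so n(H2C4H4O4) = 0.003517 / 2 = 0.001758 mol.
[H2C4H4O4] = 0.001758 / 0.03322 L = 0.0529 M.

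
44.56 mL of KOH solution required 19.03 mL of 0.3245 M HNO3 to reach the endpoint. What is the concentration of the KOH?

0.139 M

n(HNO3) delivered = 0.3245 x 0.01903 = 0.006175 mol.
For a 1:1 reaction, n(KOH) = 0.006175 mol.
[KOH] = 0.006175 mol / 0.04456 L = 0.139 M.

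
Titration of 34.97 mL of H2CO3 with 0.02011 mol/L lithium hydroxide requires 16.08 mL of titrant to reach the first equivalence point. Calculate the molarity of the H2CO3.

n(LiOH) = 0.02011 x 0.01608 = 0.0003234 mol.
At the first equivalence point, 1 mol OH^- react per mol H2CO3, so n(H2CO3) = 0.0003234 / 1 = 0.0003234 mol.
[H2CO3] = 0.0003234 / 0.03497 L = 0.00925 M.

0.00925 M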